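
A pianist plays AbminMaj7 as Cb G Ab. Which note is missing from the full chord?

Eb

The full AbminMaj7 chord is Ab, Cb, Eb, G.
Comparing with the voicing, the perfect 5th (5th) — Eb — is absent.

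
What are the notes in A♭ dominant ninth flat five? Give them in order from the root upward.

A♭ dominant ninth flat five: dominant ninth flat five on Ab.
root → Ab
3rd (major 3rd) → C
5th (diminished 5th) → Ebb
7th (minor 7th) → Gb
9th (major 9th) → Bb

Ab, C, Ebb, Gb, Bb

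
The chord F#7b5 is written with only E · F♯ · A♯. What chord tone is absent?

The full F#7b5 chord is F♯, A♯, C, E.
Comparing with the voicing, the diminished 5th (5th) — C — is absent.

C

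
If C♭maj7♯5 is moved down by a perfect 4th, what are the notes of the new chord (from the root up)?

A perfect 4th down from C♭ is G♭, so the new chord is G♭ augmented major seventh.
- root: G♭
- major 3rd: B♭
- augmented 5th: D
- major 7th: F

G♭, B♭, D, F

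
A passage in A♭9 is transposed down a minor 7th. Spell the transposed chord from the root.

A minor 7th down from Ab is Bb, so the new chord is Bb dominant ninth.
Root: Bb
Major 3rd (3rd): D
Perfect 5th (5th): F
Minor 7th (7th): Ab
Major 9th (9th): C

Bb, D, F, Ab, C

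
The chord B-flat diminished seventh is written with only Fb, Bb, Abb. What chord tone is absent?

B-flat diminished seventh = Bb, Db, Fb, Abb. The voicing lacks the 3rd (minor 3rd), Db.

Db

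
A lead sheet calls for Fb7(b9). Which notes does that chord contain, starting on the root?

Fb Ab Cb Ebb Gbb

Root Fb, quality dominant seventh flat nine:
Fb — root
Ab — major 3rd
Cb — perfect 5th
Ebb — minor 7th
Gbb — minor 9th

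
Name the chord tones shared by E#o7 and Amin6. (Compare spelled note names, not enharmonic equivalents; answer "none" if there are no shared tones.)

none

E#o7: E♯ G♯ B D
Amin6: A C E F♯
Common to both → none.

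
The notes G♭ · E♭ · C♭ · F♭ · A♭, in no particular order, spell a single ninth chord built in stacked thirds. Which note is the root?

Stacking in thirds gives F♭ – A♭ – C♭ – E♭ – G♭, so F♭ is the root — F♭ major ninth.

F♭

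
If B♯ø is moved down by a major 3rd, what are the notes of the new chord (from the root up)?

G♯, B, D, F♯

B♯ down a major 3rd → G♯. New chord: G♯ half-diminished seventh.
root → G♯
3rd (minor 3rd) → B
5th (diminished 5th) → D
7th (minor 7th) → F♯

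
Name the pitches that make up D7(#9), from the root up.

D, F♯, A, C, E♯

D7(#9) is a dominant seventh sharp nine built on D.
Root: D
Major 3rd (3rd): F♯
Perfect 5th (5th): A
Minor 7th (7th): C
Augmented 9th (9th): E♯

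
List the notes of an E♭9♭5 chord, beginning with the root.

E♭9♭5 is a dominant ninth flat five built on Eb.
Eb — root
G — major 3rd
Bbb — diminished 5th
Db — minor 7th
F — major 9th

Eb, G, Bbb, Db, F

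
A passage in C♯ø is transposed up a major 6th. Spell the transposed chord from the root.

A#, C#, E, G#

C# up a major 6th → A#. New chord: A# half-diminished seventh.
A# — root
C# — minor 3rd
E — diminished 5th
G# — minor 7th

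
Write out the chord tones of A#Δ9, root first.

A#Δ9: major ninth on A#.
- root: A#
- major 3rd: C##
- perfect 5th: E#
- major 7th: G##
- major 9th: B#

A# C## E# G## B#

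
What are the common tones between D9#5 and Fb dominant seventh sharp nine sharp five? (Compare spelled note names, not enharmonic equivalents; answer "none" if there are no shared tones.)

D9#5 = D, F#, A#, C, E.
Fb dominant seventh sharp nine sharp five = Fb, Ab, C, Ebb, G.
Shared: C.

C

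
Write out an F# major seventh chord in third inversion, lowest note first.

E♯ F♯ A♯ C♯

In root position, F# major seventh is F♯–A♯–C♯–E♯.
Third inversion puts the seventh (E♯) in the bass.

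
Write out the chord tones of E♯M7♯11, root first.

E♯M7♯11 is a major seventh sharp eleven built on E♯.
Root: E♯
Major 3rd (3rd): G𝄪
Perfect 5th (5th): B♯
Major 7th (7th): D𝄪
Augmented 11th (11th): A𝄪

E♯, G𝄪, B♯, D𝄪, A𝄪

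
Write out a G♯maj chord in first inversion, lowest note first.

B♯, D♯, G♯

In root position, G♯maj is G♯–B♯–D♯.
First inversion puts the third (B♯) in the bass.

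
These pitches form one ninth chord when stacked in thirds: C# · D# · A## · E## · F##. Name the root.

D#

Arranged so that each adjacent pair is a third by letter name: D# – F## – A## – C# – E##.
The bottom of that stack, D#, is the root (this is D# dominant seventh sharp nine sharp five).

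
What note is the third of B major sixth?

D-sharp

Root of B major sixth = B. The 3rd is a major 3rd: B up a major 3rd → D-sharp.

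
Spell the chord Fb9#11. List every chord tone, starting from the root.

Fb9#11 is a dominant ninth sharp eleven built on Fb.
Fb — root
Ab — major 3rd
Cb — perfect 5th
Ebb — minor 7th
Gb — major 9th
Bb — augmented 11th

Fb Ab Cb Ebb Gb Bb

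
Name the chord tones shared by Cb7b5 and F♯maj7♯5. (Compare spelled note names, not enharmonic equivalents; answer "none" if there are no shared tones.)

none

Cb7b5: Cb Eb Gbb Bbb
F♯maj7♯5: F# A# C## E#
Common to both → none.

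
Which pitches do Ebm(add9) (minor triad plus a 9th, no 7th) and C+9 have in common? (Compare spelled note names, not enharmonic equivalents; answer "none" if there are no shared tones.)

B♭

Ebm(add9): E♭ G♭ B♭ F
C+9: C E G♯ B♭ D
Common to both → B♭.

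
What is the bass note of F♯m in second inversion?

C#

F♯m = F#–A–C#. Second inversion → fifth in the bass = C#.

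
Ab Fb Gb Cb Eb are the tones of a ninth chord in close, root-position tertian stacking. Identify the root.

Fb

Arranged so that each adjacent pair is a third by letter name: Fb – Ab – Cb – Eb – Gb.
The bottom of that stack, Fb, is the root (this is Fb major ninth).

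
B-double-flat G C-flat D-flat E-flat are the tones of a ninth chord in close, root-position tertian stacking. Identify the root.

C-flat

Arranged so that each adjacent pair is a third by letter name: C-flat – E-flat – G – B-double-flat – D-flat.
The bottom of that stack, C-flat, is the root (this is C-flat dominant ninth sharp five).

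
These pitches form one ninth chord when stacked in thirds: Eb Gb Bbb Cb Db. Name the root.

Cb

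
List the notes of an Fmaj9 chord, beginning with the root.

F  A  C  E  G

Fmaj9 is a major ninth built on F.
F — root
A — major 3rd
C — perfect 5th
E — major 7th
G — major 9th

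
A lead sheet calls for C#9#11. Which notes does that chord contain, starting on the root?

C# – E# – G# – B – D# – F##

C#9#11 is a dominant ninth sharp eleven built on C#.
root → C#
3rd (major 3rd) → E#
5th (perfect 5th) → G#
7th (minor 7th) → B
9th (major 9th) → D#
11th (augmented 11th) → F##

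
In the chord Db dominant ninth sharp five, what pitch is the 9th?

Eb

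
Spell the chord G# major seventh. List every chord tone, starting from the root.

G# major seventh is a major seventh built on G#.
G# — root
B# — major 3rd
D# — perfect 5th
F## — major 7th

G# – B# – D# – F##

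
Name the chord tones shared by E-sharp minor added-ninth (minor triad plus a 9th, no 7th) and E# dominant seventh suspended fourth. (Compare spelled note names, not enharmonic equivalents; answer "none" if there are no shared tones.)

E-sharp minor added-ninth = E-sharp, G-sharp, B-sharp, F-double-sharp.
E# dominant seventh suspended fourth = E-sharp, A-sharp, B-sharp, D-sharp.
Shared: E-sharp, B-sharp.

E-sharp  B-sharp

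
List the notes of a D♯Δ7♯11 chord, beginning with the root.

D#, F##, A#, C##, G##

Root D#, quality major seventh sharp eleven:
Root: D#
Major 3rd (3rd): F##
Perfect 5th (5th): A#
Major 7th (7th): C##
Augmented 11th (11th): G##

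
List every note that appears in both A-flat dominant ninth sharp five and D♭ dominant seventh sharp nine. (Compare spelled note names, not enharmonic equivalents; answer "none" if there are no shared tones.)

A♭, E

A-flat dominant ninth sharp five = A♭, C, E, G♭, B♭.
D♭ dominant seventh sharp nine = D♭, F, A♭, C♭, E.
Shared: A♭, E.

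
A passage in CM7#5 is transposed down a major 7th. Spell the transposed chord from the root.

Db – F – A – C

C down a major 7th → Db. New chord: Db augmented major seventh.
- root: Db
- major 3rd: F
- augmented 5th: A
- major 7th: C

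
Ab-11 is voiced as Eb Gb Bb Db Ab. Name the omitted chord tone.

Ab-11 = Ab, Cb, Eb, Gb, Bb, Db. The voicing lacks the 3rd (minor 3rd), Cb.

Cb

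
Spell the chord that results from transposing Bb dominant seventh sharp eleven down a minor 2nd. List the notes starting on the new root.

A, C-sharp, E, G, D-sharp

Transposed root: B-flat → A (minor 2nd down). So we spell A dominant seventh sharp eleven:
- root: A
- major 3rd: C-sharp
- perfect 5th: E
- minor 7th: G
- augmented 11th: D-sharp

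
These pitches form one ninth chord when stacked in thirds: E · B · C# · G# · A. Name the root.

A

Arranged so that each adjacent pair is a third by letter name: A – C# – E – G# – B.
The bottom of that stack, A, is the root (this is A major ninth).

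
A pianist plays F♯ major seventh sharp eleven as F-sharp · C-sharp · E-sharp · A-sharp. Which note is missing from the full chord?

B-sharp

F♯ major seventh sharp eleven = F-sharp, A-sharp, C-sharp, E-sharp, B-sharp. The voicing lacks the 11th (augmented 11th), B-sharp.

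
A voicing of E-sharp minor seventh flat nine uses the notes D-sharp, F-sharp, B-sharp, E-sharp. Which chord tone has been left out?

E-sharp minor seventh flat nine = E-sharp, G-sharp, B-sharp, D-sharp, F-sharp. The voicing lacks the 3rd (minor 3rd), G-sharp.

G-sharp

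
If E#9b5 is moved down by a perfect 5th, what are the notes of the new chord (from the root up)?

E# down a perfect 5th → A#. New chord: A# dominant ninth flat five.
A# — root
C## — major 3rd
E — diminished 5th
G# — minor 7th
B# — major 9th

A#, C##, E, G#, B#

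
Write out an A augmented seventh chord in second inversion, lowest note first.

A augmented seventh = A–C#–E#–G; second inversion → fifth (E#) lowest.

E#, G, A, C#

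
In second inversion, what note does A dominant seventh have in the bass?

E

A dominant seventh = A–C#–E–G. Second inversion → fifth in the bass = E.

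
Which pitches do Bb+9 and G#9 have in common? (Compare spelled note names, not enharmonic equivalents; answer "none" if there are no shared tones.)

F#

Bb+9: Bb D F# Ab C
G#9: G# B# D# F# A#
Common to both → F#.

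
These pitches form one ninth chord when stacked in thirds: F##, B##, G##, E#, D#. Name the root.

Stacking in thirds gives E# – G## – B## – D# – F##, so E# is the root — E# dominant ninth sharp five.

E#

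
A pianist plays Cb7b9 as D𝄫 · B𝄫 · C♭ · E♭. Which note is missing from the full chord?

G♭

Cb7b9 = C♭, E♭, G♭, B𝄫, D𝄫. The voicing lacks the 5th (perfect 5th), G♭.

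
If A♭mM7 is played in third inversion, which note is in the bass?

G

A♭mM7 = Ab–Cb–Eb–G. Third inversion → seventh in the bass = G.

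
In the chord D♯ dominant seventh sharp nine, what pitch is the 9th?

E𝄪

Root of D♯ dominant seventh sharp nine = D♯. The 9th is an augmented 9th: D♯ up an augmented 9th → E𝄪.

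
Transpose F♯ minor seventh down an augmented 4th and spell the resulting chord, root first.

C E♭ G B♭

An augmented 4th down from F♯ is C, so the new chord is C minor seventh.
C — root
E♭ — minor 3rd
G — perfect 5th
B♭ — minor 7th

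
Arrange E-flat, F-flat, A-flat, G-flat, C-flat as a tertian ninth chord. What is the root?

Stacking in thirds gives F-flat – A-flat – C-flat – E-flat – G-flat, so F-flat is the root — F-flat major ninth.

F-flat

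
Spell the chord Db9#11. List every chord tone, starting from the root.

Db – F – Ab – Cb – Eb – G

Db9#11: dominant ninth sharp eleven on Db.
- root: Db
- major 3rd: F
- perfect 5th: Ab
- minor 7th: Cb
- major 9th: Eb
- augmented 11th: G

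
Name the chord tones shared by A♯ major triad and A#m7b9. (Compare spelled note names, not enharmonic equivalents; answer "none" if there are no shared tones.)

A♯ major triad = A♯, C𝄪, E♯.
A#m7b9 = A♯, C♯, E♯, G♯, B.
Shared: A♯, E♯.

A♯  E♯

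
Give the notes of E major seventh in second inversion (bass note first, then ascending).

B, D-sharp, E, G-sharp

E major seventh = E–G-sharp–B–D-sharp; second inversion → fifth (B) lowest.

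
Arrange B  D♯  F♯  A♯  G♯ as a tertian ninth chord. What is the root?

G♯

Arranged so that each adjacent pair is a third by letter name: G♯ – B – D♯ – F♯ – A♯.
The bottom of that stack, G♯, is the root (this is G♯ minor ninth).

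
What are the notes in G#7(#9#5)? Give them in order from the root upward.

G♯  B♯  D𝄪  F♯  A𝄪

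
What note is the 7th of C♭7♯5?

Root of C♭7♯5 = Cb. The 7th is a minor 7th: Cb up a minor 7th → Bbb.

Bbb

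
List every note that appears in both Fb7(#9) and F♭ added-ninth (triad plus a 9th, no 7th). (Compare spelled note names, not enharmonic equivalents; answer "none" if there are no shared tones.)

Fb  Ab  Cb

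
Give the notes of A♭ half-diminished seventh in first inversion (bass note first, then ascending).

Cb, Ebb, Gb, Ab

In root position, A♭ half-diminished seventh is Ab–Cb–Ebb–Gb.
First inversion puts the third (Cb) in the bass.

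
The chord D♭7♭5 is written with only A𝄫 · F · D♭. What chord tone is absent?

C♭

D♭7♭5 = D♭, F, A𝄫, C♭. The voicing lacks the 7th (minor 7th), C♭.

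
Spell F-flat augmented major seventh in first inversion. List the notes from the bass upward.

A-flat C E-flat F-flat

F-flat augmented major seventh = F-flat–A-flat–C–E-flat; first inversion → third (A-flat) lowest.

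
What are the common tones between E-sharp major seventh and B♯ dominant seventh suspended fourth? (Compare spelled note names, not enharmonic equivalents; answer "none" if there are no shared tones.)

E#  B#

E-sharp major seventh: E# G## B# D##
B♯ dominant seventh suspended fourth: B# E# F## A#
Common to both → E#, B#.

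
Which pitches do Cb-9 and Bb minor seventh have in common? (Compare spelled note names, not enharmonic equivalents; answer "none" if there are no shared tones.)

Cb-9 = Cb, Ebb, Gb, Bbb, Db.
Bb minor seventh = Bb, Db, F, Ab.
Shared: Db.

Db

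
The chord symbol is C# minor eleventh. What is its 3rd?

Root of C# minor eleventh = C♯. The 3rd is a minor 3rd: C♯ up a minor 3rd → E.

E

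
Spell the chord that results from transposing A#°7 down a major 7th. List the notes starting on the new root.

B D F A♭

A major 7th down from A♯ is B, so the new chord is B diminished seventh.
root → B
3rd (minor 3rd) → D
5th (diminished 5th) → F
7th (diminished 7th) → A♭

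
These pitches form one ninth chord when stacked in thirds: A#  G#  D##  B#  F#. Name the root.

Stacking in thirds gives G# – B# – D## – F# – A#, so G# is the root — G# dominant ninth sharp five.

G#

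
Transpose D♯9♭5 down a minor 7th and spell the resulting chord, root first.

E#, G##, B, D#, F##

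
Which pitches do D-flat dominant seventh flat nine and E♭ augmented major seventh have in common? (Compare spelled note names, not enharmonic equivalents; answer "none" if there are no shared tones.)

D-flat dominant seventh flat nine: D-flat F A-flat C-flat E-double-flat
E♭ augmented major seventh: E-flat G B D
Common to both → none.

none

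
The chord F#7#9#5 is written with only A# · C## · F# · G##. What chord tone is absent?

F#7#9#5 = F#, A#, C##, E, G##. The voicing lacks the 7th (minor 7th), E.

E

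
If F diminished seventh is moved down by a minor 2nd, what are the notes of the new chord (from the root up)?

Transposed root: F → E (minor 2nd down). So we spell E diminished seventh:
E — root
G — minor 3rd
B-flat — diminished 5th
D-flat — diminished 7th

E  G  B-flat  D-flat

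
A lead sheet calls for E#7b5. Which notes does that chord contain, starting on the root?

Root E#, quality dominant seventh flat five:
Root: E#
Major 3rd (3rd): G##
Diminished 5th (5th): B
Minor 7th (7th): D#

E# G## B D#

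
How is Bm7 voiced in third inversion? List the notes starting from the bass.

A – B – D – F♯

Bm7 = B–D–F♯–A; third inversion → seventh (A) lowest.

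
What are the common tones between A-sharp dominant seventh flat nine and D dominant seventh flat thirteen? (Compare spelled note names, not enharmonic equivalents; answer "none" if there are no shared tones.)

none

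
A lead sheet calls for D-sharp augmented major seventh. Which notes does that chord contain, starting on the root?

D-sharp augmented major seventh is an augmented major seventh built on D#.
D# — root
F## — major 3rd
A## — augmented 5th
C## — major 7th

D# F## A## C##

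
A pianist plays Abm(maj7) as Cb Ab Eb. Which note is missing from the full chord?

Abm(maj7) = Ab, Cb, Eb, G. The voicing lacks the 7th (major 7th), G.

G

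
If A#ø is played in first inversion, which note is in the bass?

A#ø in root position is A#–C#–E–G#.
First inversion places the third in the bass, which is C#.

C#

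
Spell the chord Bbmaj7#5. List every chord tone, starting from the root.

B♭ – D – F♯ – A

Bbmaj7#5: augmented major seventh on B♭.
root → B♭
3rd (major 3rd) → D
5th (augmented 5th) → F♯
7th (major 7th) → A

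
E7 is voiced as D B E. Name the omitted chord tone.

G#

The full E7 chord is E, G#, B, D.
Comparing with the voicing, the major 3rd (3rd) — G# — is absent.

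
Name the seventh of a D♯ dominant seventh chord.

C-sharp

D♯ dominant seventh is built on D-sharp; its 7th is a minor 7th above the root.
A seventh above D uses the letter C, and the minor 7th above D-sharp is C-sharp.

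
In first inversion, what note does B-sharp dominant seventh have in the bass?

D##

B-sharp dominant seventh in root position is B#–D##–F##–A#.
First inversion places the third in the bass, which is D##.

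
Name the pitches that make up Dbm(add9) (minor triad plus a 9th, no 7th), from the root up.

Db, Fb, Ab, Eb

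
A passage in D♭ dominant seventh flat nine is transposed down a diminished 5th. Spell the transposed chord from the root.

G, B, D, F, Ab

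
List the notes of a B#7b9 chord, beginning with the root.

B#, D##, F##, A#, C#

B#7b9: dominant seventh flat nine on B#.
Root: B#
Major 3rd (3rd): D##
Perfect 5th (5th): F##
Minor 7th (7th): A#
Minor 9th (9th): C#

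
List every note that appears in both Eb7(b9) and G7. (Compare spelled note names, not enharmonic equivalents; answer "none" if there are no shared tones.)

Eb7(b9): Eb G Bb Db Fb
G7: G B D F
Common to both → G.

G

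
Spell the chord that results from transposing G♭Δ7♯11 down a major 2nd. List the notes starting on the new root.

Gb down a major 2nd → Fb. New chord: Fb major seventh sharp eleven.
root → Fb
3rd (major 3rd) → Ab
5th (perfect 5th) → Cb
7th (major 7th) → Eb
11th (augmented 11th) → Bb

Fb  Ab  Cb  Eb  Bb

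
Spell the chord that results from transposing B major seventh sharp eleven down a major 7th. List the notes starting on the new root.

A major 7th down from B is C, so the new chord is C major seventh sharp eleven.
root → C
3rd (major 3rd) → E
5th (perfect 5th) → G
7th (major 7th) → B
11th (augmented 11th) → F#

C  E  G  B  F#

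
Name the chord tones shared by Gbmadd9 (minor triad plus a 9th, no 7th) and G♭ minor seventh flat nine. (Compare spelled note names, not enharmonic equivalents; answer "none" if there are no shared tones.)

Gb  Bbb  Db

Gbmadd9: Gb Bbb Db Ab
G♭ minor seventh flat nine: Gb Bbb Db Fb Abb
Common to both → Gb, Bbb, Db.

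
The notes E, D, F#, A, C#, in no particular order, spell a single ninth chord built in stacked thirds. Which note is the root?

D

Stacking in thirds gives D – F# – A – C# – E, so D is the root — D major ninth.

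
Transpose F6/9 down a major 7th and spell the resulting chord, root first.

G♭ – B♭ – D♭ – E♭ – A♭

F down a major 7th → G♭. New chord: G♭ six-nine.
G♭ — root
B♭ — major 3rd
D♭ — perfect 5th
E♭ — major 6th
A♭ — major 9th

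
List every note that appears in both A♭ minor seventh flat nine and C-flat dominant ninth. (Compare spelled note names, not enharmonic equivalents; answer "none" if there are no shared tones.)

C-flat, E-flat, G-flat, B-double-flat

A♭ minor seventh flat nine: A-flat C-flat E-flat G-flat B-double-flat
C-flat dominant ninth: C-flat E-flat G-flat B-double-flat D-flat
Common to both → C-flat, E-flat, G-flat, B-double-flat.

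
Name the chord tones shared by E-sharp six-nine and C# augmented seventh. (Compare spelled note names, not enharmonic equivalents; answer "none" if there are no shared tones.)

E-sharp, G-double-sharp

E-sharp six-nine = E-sharp, G-double-sharp, B-sharp, C-double-sharp, F-double-sharp.
C# augmented seventh = C-sharp, E-sharp, G-double-sharp, B.
Shared: E-sharp, G-double-sharp.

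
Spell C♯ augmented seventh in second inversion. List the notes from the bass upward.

G## B C# E#

C♯ augmented seventh = C#–E#–G##–B; second inversion → fifth (G##) lowest.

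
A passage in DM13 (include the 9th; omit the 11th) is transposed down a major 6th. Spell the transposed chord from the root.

A major 6th down from D is F, so the new chord is F major thirteenth.
Root: F
Major 3rd (3rd): A
Perfect 5th (5th): C
Major 7th (7th): E
Major 9th (9th): G
Major 13th (13th): D

F A C E G D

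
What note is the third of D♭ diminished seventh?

Fb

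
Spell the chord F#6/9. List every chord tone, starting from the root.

F# A# C# D# G#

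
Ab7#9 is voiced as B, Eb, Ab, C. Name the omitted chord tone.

Gb

The full Ab7#9 chord is Ab, C, Eb, Gb, B.
Comparing with the voicing, the minor 7th (7th) — Gb — is absent.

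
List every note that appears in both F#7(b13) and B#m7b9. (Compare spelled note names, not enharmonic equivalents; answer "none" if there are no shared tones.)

A# C#

F#7(b13): F# A# C# E D
B#m7b9: B# D# F## A# C#
Common to both → A#, C#.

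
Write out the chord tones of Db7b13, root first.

Db, F, Ab, Cb, Bbb

Db7b13 is a dominant seventh flat thirteen built on Db.
Db — root
F — major 3rd
Ab — perfect 5th
Cb — minor 7th
Bbb — minor 13th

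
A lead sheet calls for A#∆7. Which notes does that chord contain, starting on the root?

A#∆7: major seventh on A#.
Root: A#
Major 3rd (3rd): C##
Perfect 5th (5th): E#
Major 7th (7th): G##

A#, C##, E#, G##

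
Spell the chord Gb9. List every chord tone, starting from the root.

Gb – Bb – Db – Fb – Ab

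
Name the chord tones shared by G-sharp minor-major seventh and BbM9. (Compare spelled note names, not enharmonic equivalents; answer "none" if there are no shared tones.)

G-sharp minor-major seventh: G# B D# F##
BbM9: Bb D F A C
Common to both → none.

none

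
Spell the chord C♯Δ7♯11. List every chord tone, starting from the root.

C#  E#  G#  B#  F##

C♯Δ7♯11 is a major seventh sharp eleven built on C#.
C# — root
E# — major 3rd
G# — perfect 5th
B# — major 7th
F## — augmented 11th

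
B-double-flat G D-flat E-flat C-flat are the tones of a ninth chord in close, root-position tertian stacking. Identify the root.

Arranged so that each adjacent pair is a third by letter name: C-flat – E-flat – G – B-double-flat – D-flat.
The bottom of that stack, C-flat, is the root (this is C-flat dominant ninth sharp five).

C-flat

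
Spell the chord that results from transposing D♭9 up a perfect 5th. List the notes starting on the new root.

Transposed root: D♭ → A♭ (perfect 5th up). So we spell A♭ dominant ninth:
Root: A♭
Major 3rd (3rd): C
Perfect 5th (5th): E♭
Minor 7th (7th): G♭
Major 9th (9th): B♭

A♭, C, E♭, G♭, B♭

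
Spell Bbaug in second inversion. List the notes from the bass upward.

In root position, Bbaug is Bb–D–F#.
Second inversion puts the fifth (F#) in the bass.

F# – Bb – D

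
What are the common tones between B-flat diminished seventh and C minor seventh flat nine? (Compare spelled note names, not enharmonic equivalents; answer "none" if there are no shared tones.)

B-flat D-flat

B-flat diminished seventh: B-flat D-flat F-flat A-double-flat
C minor seventh flat nine: C E-flat G B-flat D-flat
Common to both → B-flat, D-flat.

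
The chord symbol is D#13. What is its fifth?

A#

Root of D#13 = D#. The 5th is a perfect 5th: D# up a perfect 5th → A#.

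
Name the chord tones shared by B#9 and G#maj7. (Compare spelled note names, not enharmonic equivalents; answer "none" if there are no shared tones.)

B#9: B# D## F## A# C##
G#maj7: G# B# D# F##
Common to both → B#, F##.

B# F##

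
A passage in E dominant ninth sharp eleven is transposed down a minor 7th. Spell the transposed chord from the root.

F-sharp  A-sharp  C-sharp  E  G-sharp  B-sharp

A minor 7th down from E is F-sharp, so the new chord is F-sharp dominant ninth sharp eleven.
- root: F-sharp
- major 3rd: A-sharp
- perfect 5th: C-sharp
- minor 7th: E
- major 9th: G-sharp
- augmented 11th: B-sharp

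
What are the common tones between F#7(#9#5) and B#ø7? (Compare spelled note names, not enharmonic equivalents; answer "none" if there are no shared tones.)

F#  A#

F#7(#9#5): F# A# C## E G##
B#ø7: B# D# F# A#
Common to both → F#, A#.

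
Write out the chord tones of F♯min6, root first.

Root F#, quality minor sixth:
- root: F#
- minor 3rd: A
- perfect 5th: C#
- major 6th: D#

F# – A – C# – D#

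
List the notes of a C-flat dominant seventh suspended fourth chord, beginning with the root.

C-flat dominant seventh suspended fourth is a dominant seventh suspended fourth built on Cb.
Root: Cb
Perfect 4th (4th): Fb
Perfect 5th (5th): Gb
Minor 7th (7th): Bbb

Cb Fb Gb Bbb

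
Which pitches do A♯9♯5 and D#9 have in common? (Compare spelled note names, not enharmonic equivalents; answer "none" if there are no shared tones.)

A♯9♯5 = A#, C##, E##, G#, B#.
D#9 = D#, F##, A#, C#, E#.
Shared: A#.

A#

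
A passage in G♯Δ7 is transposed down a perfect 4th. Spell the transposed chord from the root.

A perfect 4th down from G♯ is D♯, so the new chord is D♯ major seventh.
root → D♯
3rd (major 3rd) → F𝄪
5th (perfect 5th) → A♯
7th (major 7th) → C𝄪

D♯  F𝄪  A♯  C𝄪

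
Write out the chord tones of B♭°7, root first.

B♭°7: diminished seventh on Bb.
- root: Bb
- minor 3rd: Db
- diminished 5th: Fb
- diminished 7th: Abb

Bb, Db, Fb, Abb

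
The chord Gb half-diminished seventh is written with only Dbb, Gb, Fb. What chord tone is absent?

The full Gb half-diminished seventh chord is Gb, Bbb, Dbb, Fb.
Comparing with the voicing, the minor 3rd (3rd) — Bbb — is absent.

Bbb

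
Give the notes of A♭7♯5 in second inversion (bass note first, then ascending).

In root position, A♭7♯5 is A♭–C–E–G♭.
Second inversion puts the fifth (E) in the bass.

E, G♭, A♭, C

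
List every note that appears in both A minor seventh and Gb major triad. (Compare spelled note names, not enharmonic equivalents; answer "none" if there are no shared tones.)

none

A minor seventh = A, C, E, G.
Gb major triad = G♭, B♭, D♭.
Shared: none.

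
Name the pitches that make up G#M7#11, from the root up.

G#M7#11: major seventh sharp eleven on G#.
G# — root
B# — major 3rd
D# — perfect 5th
F## — major 7th
C## — augmented 11th

G#, B#, D#, F##, C##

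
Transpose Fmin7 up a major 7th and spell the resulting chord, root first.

F up a major 7th → E. New chord: E minor seventh.
root → E
3rd (minor 3rd) → G
5th (perfect 5th) → B
7th (minor 7th) → D

E, G, B, D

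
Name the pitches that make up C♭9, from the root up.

C♭9: dominant ninth on C♭.
Root: C♭
Major 3rd (3rd): E♭
Perfect 5th (5th): G♭
Minor 7th (7th): B𝄫
Major 9th (9th): D♭

C♭ – E♭ – G♭ – B𝄫 – D♭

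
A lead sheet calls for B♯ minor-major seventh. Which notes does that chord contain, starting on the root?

B♯ minor-major seventh: minor-major seventh on B♯.
B♯ — root
D♯ — minor 3rd
F𝄪 — perfect 5th
A𝄪 — major 7th

B♯ D♯ F𝄪 A𝄪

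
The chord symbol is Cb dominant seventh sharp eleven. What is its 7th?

B-double-flat

Cb dominant seventh sharp eleven is built on C-flat; its 7th is a minor 7th above the root.
A seventh above C uses the letter B, and the minor 7th above C-flat is B-double-flat.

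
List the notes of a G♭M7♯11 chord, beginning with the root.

Gb – Bb – Db – F – C

G♭M7♯11 is a major seventh sharp eleven built on Gb.
Gb — root
Bb — major 3rd
Db — perfect 5th
F — major 7th
C — augmented 11th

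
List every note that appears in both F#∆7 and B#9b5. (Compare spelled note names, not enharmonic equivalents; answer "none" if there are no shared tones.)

F#∆7: F♯ A♯ C♯ E♯
B#9b5: B♯ D𝄪 F♯ A♯ C𝄪
Common to both → F♯, A♯.

F♯  A♯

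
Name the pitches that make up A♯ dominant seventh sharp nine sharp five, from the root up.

A♯  C𝄪  E𝄪  G♯  B𝄪

A♯ dominant seventh sharp nine sharp five: dominant seventh sharp nine sharp five on A♯.
root → A♯
3rd (major 3rd) → C𝄪
5th (augmented 5th) → E𝄪
7th (minor 7th) → G♯
9th (augmented 9th) → B𝄪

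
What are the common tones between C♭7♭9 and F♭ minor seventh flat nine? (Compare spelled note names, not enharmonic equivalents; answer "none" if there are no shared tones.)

Cb

C♭7♭9 = Cb, Eb, Gb, Bbb, Dbb.
F♭ minor seventh flat nine = Fb, Abb, Cb, Ebb, Gbb.
Shared: Cb.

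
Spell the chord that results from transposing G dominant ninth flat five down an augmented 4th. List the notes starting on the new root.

Db, F, Abb, Cb, Eb

An augmented 4th down from G is Db, so the new chord is Db dominant ninth flat five.
- root: Db
- major 3rd: F
- diminished 5th: Abb
- minor 7th: Cb
- major 9th: Eb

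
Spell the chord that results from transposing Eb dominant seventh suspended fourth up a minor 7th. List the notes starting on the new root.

D♭ – G♭ – A♭ – C♭

A minor 7th up from E♭ is D♭, so the new chord is D♭ dominant seventh suspended fourth.
root → D♭
4th (perfect 4th) → G♭
5th (perfect 5th) → A♭
7th (minor 7th) → C♭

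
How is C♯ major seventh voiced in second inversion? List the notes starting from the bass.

G-sharp – B-sharp – C-sharp – E-sharp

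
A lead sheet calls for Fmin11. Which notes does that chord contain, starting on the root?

F, Ab, C, Eb, G, Bb

Fmin11 is a minor eleventh built on F.
- root: F
- minor 3rd: Ab
- perfect 5th: C
- minor 7th: Eb
- major 9th: G
- perfect 11th: Bb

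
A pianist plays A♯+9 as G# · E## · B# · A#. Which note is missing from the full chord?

C##

A♯+9 = A#, C##, E##, G#, B#. The voicing lacks the 3rd (major 3rd), C##.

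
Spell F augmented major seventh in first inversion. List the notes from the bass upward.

In root position, F augmented major seventh is F–A–C-sharp–E.
First inversion puts the third (A) in the bass.

A – C-sharp – E – F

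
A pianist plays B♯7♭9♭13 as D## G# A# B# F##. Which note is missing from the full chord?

B♯7♭9♭13 = B#, D##, F##, A#, C#, G#. The voicing lacks the 9th (minor 9th), C#.

C#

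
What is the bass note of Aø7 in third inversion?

G

Aø7 = A–C–Eb–G. Third inversion → seventh in the bass = G.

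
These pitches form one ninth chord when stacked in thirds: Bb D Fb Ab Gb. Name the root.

Gb

Stacking in thirds gives Gb – Bb – D – Fb – Ab, so Gb is the root — Gb dominant ninth sharp five.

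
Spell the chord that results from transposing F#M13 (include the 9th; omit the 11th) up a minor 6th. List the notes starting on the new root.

A minor 6th up from F# is D, so the new chord is D major thirteenth.
root → D
3rd (major 3rd) → F#
5th (perfect 5th) → A
7th (major 7th) → C#
9th (major 9th) → E
13th (major 13th) → B

D – F# – A – C# – E – B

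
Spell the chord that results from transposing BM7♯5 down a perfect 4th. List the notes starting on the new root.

F♯ – A♯ – C𝄪 – E♯

B down a perfect 4th → F♯. New chord: F♯ augmented major seventh.
root → F♯
3rd (major 3rd) → A♯
5th (augmented 5th) → C𝄪
7th (major 7th) → E♯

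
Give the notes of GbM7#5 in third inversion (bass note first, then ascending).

F Gb Bb D

In root position, GbM7#5 is Gb–Bb–D–F.
Third inversion puts the seventh (F) in the bass.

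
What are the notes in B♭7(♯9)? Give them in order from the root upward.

Bb – D – F – Ab – C#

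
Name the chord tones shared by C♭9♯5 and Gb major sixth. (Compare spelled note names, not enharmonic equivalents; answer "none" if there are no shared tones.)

E♭ D♭

C♭9♯5 = C♭, E♭, G, B𝄫, D♭.
Gb major sixth = G♭, B♭, D♭, E♭.
Shared: E♭, D♭.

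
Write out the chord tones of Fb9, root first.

Fb – Ab – Cb – Ebb – Gb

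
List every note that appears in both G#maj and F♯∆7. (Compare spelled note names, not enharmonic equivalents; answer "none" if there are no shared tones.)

none

G#maj = G#, B#, D#.
F♯∆7 = F#, A#, C#, E#.
Shared: none.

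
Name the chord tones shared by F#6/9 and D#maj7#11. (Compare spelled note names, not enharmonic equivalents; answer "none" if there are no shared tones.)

A#, D#

F#6/9 = F#, A#, C#, D#, G#.
D#maj7#11 = D#, F##, A#, C##, G##.
Shared: A#, D#.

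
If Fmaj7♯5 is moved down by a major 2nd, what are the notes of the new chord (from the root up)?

Eb, G, B, D

F down a major 2nd → Eb. New chord: Eb augmented major seventh.
- root: Eb
- major 3rd: G
- augmented 5th: B
- major 7th: D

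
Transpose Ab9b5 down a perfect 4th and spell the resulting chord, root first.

E♭, G, B𝄫, D♭, F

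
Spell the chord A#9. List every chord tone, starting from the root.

A#9 is a dominant ninth built on A#.
root → A#
3rd (major 3rd) → C##
5th (perfect 5th) → E#
7th (minor 7th) → G#
9th (major 9th) → B#

A# – C## – E# – G# – B#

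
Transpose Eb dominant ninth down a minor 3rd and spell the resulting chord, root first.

C, E, G, B-flat, D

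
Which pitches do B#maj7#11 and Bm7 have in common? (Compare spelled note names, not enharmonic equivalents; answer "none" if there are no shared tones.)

none

B#maj7#11 = B#, D##, F##, A##, E##.
Bm7 = B, D, F#, A.
Shared: none.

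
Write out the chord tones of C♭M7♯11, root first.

Cb  Eb  Gb  Bb  F

C♭M7♯11 is a major seventh sharp eleven built on Cb.
Root: Cb
Major 3rd (3rd): Eb
Perfect 5th (5th): Gb
Major 7th (7th): Bb
Augmented 11th (11th): F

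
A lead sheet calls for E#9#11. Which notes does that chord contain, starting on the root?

E#9#11: dominant ninth sharp eleven on E♯.
root → E♯
3rd (major 3rd) → G𝄪
5th (perfect 5th) → B♯
7th (minor 7th) → D♯
9th (major 9th) → F𝄪
11th (augmented 11th) → A𝄪

E♯ G𝄪 B♯ D♯ F𝄪 A𝄪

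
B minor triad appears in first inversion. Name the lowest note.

B minor triad in root position is B–D–F#.
First inversion places the third in the bass, which is D.

D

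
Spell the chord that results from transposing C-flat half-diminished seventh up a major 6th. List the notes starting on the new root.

Ab – Cb – Ebb – Gb

Cb up a major 6th → Ab. New chord: Ab half-diminished seventh.
Ab — root
Cb — minor 3rd
Ebb — diminished 5th
Gb — minor 7th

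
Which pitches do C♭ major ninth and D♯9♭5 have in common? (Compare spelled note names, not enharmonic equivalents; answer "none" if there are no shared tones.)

C♭ major ninth = Cb, Eb, Gb, Bb, Db.
D♯9♭5 = D#, F##, A, C#, E#.
Shared: none.

none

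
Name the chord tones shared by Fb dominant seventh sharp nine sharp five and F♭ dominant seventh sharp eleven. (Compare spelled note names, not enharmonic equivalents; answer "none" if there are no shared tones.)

F-flat, A-flat, E-double-flat

Fb dominant seventh sharp nine sharp five: F-flat A-flat C E-double-flat G
F♭ dominant seventh sharp eleven: F-flat A-flat C-flat E-double-flat B-flat
Common to both → F-flat, A-flat, E-double-flat.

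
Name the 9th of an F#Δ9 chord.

Root of F#Δ9 = F#. The 9th is a major 9th: F# up a major 9th → G#.

G#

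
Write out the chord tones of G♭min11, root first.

Gb Bbb Db Fb Ab Cb

G♭min11: minor eleventh on Gb.
root → Gb
3rd (minor 3rd) → Bbb
5th (perfect 5th) → Db
7th (minor 7th) → Fb
9th (major 9th) → Ab
11th (perfect 11th) → Cb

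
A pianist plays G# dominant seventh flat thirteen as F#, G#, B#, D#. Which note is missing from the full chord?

E

The full G# dominant seventh flat thirteen chord is G#, B#, D#, F#, E.
Comparing with the voicing, the minor 13th (13th) — E — is absent.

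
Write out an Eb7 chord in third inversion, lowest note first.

Db Eb G Bb

In root position, Eb7 is Eb–G–Bb–Db.
Third inversion puts the seventh (Db) in the bass.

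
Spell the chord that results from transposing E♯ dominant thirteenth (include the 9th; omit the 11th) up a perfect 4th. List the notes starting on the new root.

Transposed root: E-sharp → A-sharp (perfect 4th up). So we spell A-sharp dominant thirteenth:
A-sharp — root
C-double-sharp — major 3rd
E-sharp — perfect 5th
G-sharp — minor 7th
B-sharp — major 9th
F-double-sharp — major 13th

A-sharp, C-double-sharp, E-sharp, G-sharp, B-sharp, F-double-sharp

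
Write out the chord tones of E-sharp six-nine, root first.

E-sharp six-nine is a six-nine built on E#.
Root: E#
Major 3rd (3rd): G##
Perfect 5th (5th): B#
Major 6th (6th): C##
Major 9th (9th): F##

E#, G##, B#, C##, F##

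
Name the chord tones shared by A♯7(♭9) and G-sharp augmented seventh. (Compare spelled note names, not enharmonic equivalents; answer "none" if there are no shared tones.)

G#

A♯7(♭9) = A#, C##, E#, G#, B.
G-sharp augmented seventh = G#, B#, D##, F#.
Shared: G#.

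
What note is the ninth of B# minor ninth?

Root of B# minor ninth = B#. The 9th is a major 9th: B# up a major 9th → C##.

C##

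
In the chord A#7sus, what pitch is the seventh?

Root of A#7sus = A#. The 7th is a minor 7th: A# up a minor 7th → G#.

G#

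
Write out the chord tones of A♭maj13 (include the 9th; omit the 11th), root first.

Ab, C, Eb, G, Bb, F

A♭maj13 is a major thirteenth built on Ab.
Ab — root
C — major 3rd
Eb — perfect 5th
G — major 7th
Bb — major 9th
F — major 13th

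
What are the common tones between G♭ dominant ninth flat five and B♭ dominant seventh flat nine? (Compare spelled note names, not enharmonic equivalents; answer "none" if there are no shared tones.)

B-flat – A-flat

G♭ dominant ninth flat five: G-flat B-flat D-double-flat F-flat A-flat
B♭ dominant seventh flat nine: B-flat D F A-flat C-flat
Common to both → B-flat, A-flat.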